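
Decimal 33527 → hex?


Divide by 16 repeatedly:
33527 ÷ 16 = 2095 remainder 7 (7)
2095 ÷ 16 = 130 remainder 15 (F)
130 ÷ 16 = 8 remainder 2 (2)
8 ÷ 16 = 0 remainder 8 (8)
Reading remainders bottom-up:
= 0x82F7


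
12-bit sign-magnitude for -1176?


Sign bit: 1 (negative)
Magnitude: 1176 = 10010011000
= 110010011000


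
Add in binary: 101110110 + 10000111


Align and add column by column (LSB to MSB, carry propagating):
  0101110110
+ 0010000111
  ----------
  col 0: 0 + 1 + 0 (carry in) = 1 → bit 1, carry out 0
  col 1: 1 + 1 + 0 (carry in) = 2 → bit 0, carry out 1
  col 2: 1 + 1 + 1 (carry in) = 3 → bit 1, carry out 1
  col 3: 0 + 0 + 1 (carry in) = 1 → bit 1, carry out 0
  col 4: 1 + 0 + 0 (carry in) = 1 → bit 1, carry out 0
  col 5: 1 + 0 + 0 (carry in) = 1 → bit 1, carry out 0
  col 6: 1 + 0 + 0 (carry in) = 1 → bit 1, carry out 0
  col 7: 0 + 1 + 0 (carry in) = 1 → bit 1, carry out 0
  col 8: 1 + 0 + 0 (carry in) = 1 → bit 1, carry out 0
  col 9: 0 + 0 + 0 (carry in) = 0 → bit 0, carry out 0
Reading bits MSB→LSB: 0111111101
Strip leading zeros: 111111101
= 111111101


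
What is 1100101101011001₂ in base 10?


Positional values:
Bit 0: 1 × 2^0 = 1
Bit 3: 1 × 2^3 = 8
Bit 4: 1 × 2^4 = 16
Bit 6: 1 × 2^6 = 64
Bit 8: 1 × 2^8 = 256
Bit 9: 1 × 2^9 = 512
Bit 11: 1 × 2^11 = 2048
Bit 14: 1 × 2^14 = 16384
Bit 15: 1 × 2^15 = 32768
Sum = 1 + 8 + 16 + 64 + 256 + 512 + 2048 + 16384 + 32768
= 52057


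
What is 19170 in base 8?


Divide by 8 repeatedly:
19170 ÷ 8 = 2396 remainder 2
2396 ÷ 8 = 299 remainder 4
299 ÷ 8 = 37 remainder 3
37 ÷ 8 = 4 remainder 5
4 ÷ 8 = 0 remainder 4
Reading remainders bottom-up:
= 0o45342


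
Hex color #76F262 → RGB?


Hex: #76F262
R = 76₁₆ = 118
G = F2₁₆ = 242
B = 62₁₆ = 98
= RGB(118, 242, 98)


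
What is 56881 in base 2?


Divide by 2 repeatedly:
56881 ÷ 2 = 28440 remainder 1
28440 ÷ 2 = 14220 remainder 0
14220 ÷ 2 = 7110 remainder 0
7110 ÷ 2 = 3555 remainder 0
3555 ÷ 2 = 1777 remainder 1
1777 ÷ 2 = 888 remainder 1
888 ÷ 2 = 444 remainder 0
444 ÷ 2 = 222 remainder 0
222 ÷ 2 = 111 remainder 0
111 ÷ 2 = 55 remainder 1
55 ÷ 2 = 27 remainder 1
27 ÷ 2 = 13 remainder 1
13 ÷ 2 = 6 remainder 1
6 ÷ 2 = 3 remainder 0
3 ÷ 2 = 1 remainder 1
1 ÷ 2 = 0 remainder 1
Reading remainders bottom-up:
= 1101111000110001


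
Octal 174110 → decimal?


Positional values:
Position 0: 0 × 8^0 = 0
Position 1: 1 × 8^1 = 8
Position 2: 1 × 8^2 = 64
Position 3: 4 × 8^3 = 2048
Position 4: 7 × 8^4 = 28672
Position 5: 1 × 8^5 = 32768
Sum = 0 + 8 + 64 + 2048 + 28672 + 32768
= 63560


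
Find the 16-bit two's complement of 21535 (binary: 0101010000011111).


Original: 0101010000011111
Step 1 - Invert all bits: 1010101111100000
Step 2 - Add 1: 1010101111100000 + 1
= 1010101111100001 (represents -21535)


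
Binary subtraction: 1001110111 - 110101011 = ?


Align and subtract column by column (LSB to MSB, borrowing when needed):
  1001110111
- 0110101011
  ----------
  col 0: (1 - 0 borrow-in) - 1 → 1 - 1 = 0, borrow out 0
  col 1: (1 - 0 borrow-in) - 1 → 1 - 1 = 0, borrow out 0
  col 2: (1 - 0 borrow-in) - 0 → 1 - 0 = 1, borrow out 0
  col 3: (0 - 0 borrow-in) - 1 → borrow from next column: (0+2) - 1 = 1, borrow out 1
  col 4: (1 - 1 borrow-in) - 0 → 0 - 0 = 0, borrow out 0
  col 5: (1 - 0 borrow-in) - 1 → 1 - 1 = 0, borrow out 0
  col 6: (1 - 0 borrow-in) - 0 → 1 - 0 = 1, borrow out 0
  col 7: (0 - 0 borrow-in) - 1 → borrow from next column: (0+2) - 1 = 1, borrow out 1
  col 8: (0 - 1 borrow-in) - 1 → borrow from next column: (-1+2) - 1 = 0, borrow out 1
  col 9: (1 - 1 borrow-in) - 0 → 0 - 0 = 0, borrow out 0
Reading bits MSB→LSB: 0011001100
Strip leading zeros: 11001100
= 11001100


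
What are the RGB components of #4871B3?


Hex: #4871B3
R = 48₁₆ = 72
G = 71₁₆ = 113
B = B3₁₆ = 179
= RGB(72, 113, 179)


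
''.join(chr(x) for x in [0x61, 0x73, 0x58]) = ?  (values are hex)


Codes (hex): 0x61 0x73 0x58
Per-code ASCII lookup:
  0x61 = 97  (range 97-122: lowercase, 97 - 97 = 0) → 'a'
  0x73 = 115  (range 97-122: lowercase, 115 - 97 = 18) → 's'
  0x58 = 88  (range 65-90: uppercase, 88 - 65 = 23) → 'X'
= 'asX'


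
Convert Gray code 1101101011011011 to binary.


Gray code: 1101101011011011
MSB stays the same: 1
Each subsequent bit = prev_binary XOR current_gray:
  B[1] = 1 XOR 1 = 0
  B[2] = 0 XOR 0 = 0
  B[3] = 0 XOR 1 = 1
  B[4] = 1 XOR 1 = 0
  B[5] = 0 XOR 0 = 0
  B[6] = 0 XOR 1 = 1
  B[7] = 1 XOR 0 = 1
  B[8] = 1 XOR 1 = 0
  B[9] = 0 XOR 1 = 1
  B[10] = 1 XOR 0 = 1
  B[11] = 1 XOR 1 = 0
  B[12] = 0 XOR 1 = 1
  B[13] = 1 XOR 0 = 1
  B[14] = 1 XOR 1 = 0
  B[15] = 0 XOR 1 = 1
= 1001001101101101 (37741 decimal)


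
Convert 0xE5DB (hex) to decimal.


Positional values:
Position 0: B × 16^0 = 11 × 1 = 11
Position 1: D × 16^1 = 13 × 16 = 208
Position 2: 5 × 16^2 = 5 × 256 = 1280
Position 3: E × 16^3 = 14 × 4096 = 57344
Sum = 11 + 208 + 1280 + 57344
= 58843


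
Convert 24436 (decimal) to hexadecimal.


Divide by 16 repeatedly:
24436 ÷ 16 = 1527 remainder 4 (4)
1527 ÷ 16 = 95 remainder 7 (7)
95 ÷ 16 = 5 remainder 15 (F)
5 ÷ 16 = 0 remainder 5 (5)
Reading remainders bottom-up:
= 0x5F74


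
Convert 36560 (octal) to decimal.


Positional values:
Position 0: 0 × 8^0 = 0
Position 1: 6 × 8^1 = 48
Position 2: 5 × 8^2 = 320
Position 3: 6 × 8^3 = 3072
Position 4: 3 × 8^4 = 12288
Sum = 0 + 48 + 320 + 3072 + 12288
= 15728


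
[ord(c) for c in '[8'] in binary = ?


String: '[8'  (2 characters)
Per-character ASCII lookup:
  '[': special character: '[' = 91 → 1011011
  '8': digits start at 48: '8' = 48 + 8 = 56 → 111000
= 1011011 111000


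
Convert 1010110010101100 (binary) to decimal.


Positional values:
Bit 2: 1 × 2^2 = 4
Bit 3: 1 × 2^3 = 8
Bit 5: 1 × 2^5 = 32
Bit 7: 1 × 2^7 = 128
Bit 10: 1 × 2^10 = 1024
Bit 11: 1 × 2^11 = 2048
Bit 13: 1 × 2^13 = 8192
Bit 15: 1 × 2^15 = 32768
Sum = 4 + 8 + 32 + 128 + 1024 + 2048 + 8192 + 32768
= 44204


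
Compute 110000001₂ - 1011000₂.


Align and subtract column by column (LSB to MSB, borrowing when needed):
  110000001
- 001011000
  ---------
  col 0: (1 - 0 borrow-in) - 0 → 1 - 0 = 1, borrow out 0
  col 1: (0 - 0 borrow-in) - 0 → 0 - 0 = 0, borrow out 0
  col 2: (0 - 0 borrow-in) - 0 → 0 - 0 = 0, borrow out 0
  col 3: (0 - 0 borrow-in) - 1 → borrow from next column: (0+2) - 1 = 1, borrow out 1
  col 4: (0 - 1 borrow-in) - 1 → borrow from next column: (-1+2) - 1 = 0, borrow out 1
  col 5: (0 - 1 borrow-in) - 0 → borrow from next column: (-1+2) - 0 = 1, borrow out 1
  col 6: (0 - 1 borrow-in) - 1 → borrow from next column: (-1+2) - 1 = 0, borrow out 1
  col 7: (1 - 1 borrow-in) - 0 → 0 - 0 = 0, borrow out 0
  col 8: (1 - 0 borrow-in) - 0 → 1 - 0 = 1, borrow out 0
Reading bits MSB→LSB: 100101001
Strip leading zeros: 100101001
= 100101001


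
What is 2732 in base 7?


Divide by 7 repeatedly:
2732 ÷ 7 = 390 remainder 2
390 ÷ 7 = 55 remainder 5
55 ÷ 7 = 7 remainder 6
7 ÷ 7 = 1 remainder 0
1 ÷ 7 = 0 remainder 1
Reading remainders bottom-up:
= 10652


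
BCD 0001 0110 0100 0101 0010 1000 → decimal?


Each 4-bit group → digit:
  0001 → 1
  0110 → 6
  0100 → 4
  0101 → 5
  0010 → 2
  1000 → 8
= 164528


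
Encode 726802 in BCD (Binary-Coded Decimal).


Each digit → 4-bit binary:
  7 → 0111
  2 → 0010
  6 → 0110
  8 → 1000
  0 → 0000
  2 → 0010
= 0111 0010 0110 1000 0000 0010


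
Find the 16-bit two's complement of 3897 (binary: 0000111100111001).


Original: 0000111100111001
Step 1 - Invert all bits: 1111000011000110
Step 2 - Add 1: 1111000011000110 + 1
= 1111000011000111 (represents -3897)


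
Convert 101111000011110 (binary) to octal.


Group into 3-bit groups: 101111000011110
  101 = 5
  111 = 7
  000 = 0
  011 = 3
  110 = 6
= 0o57036


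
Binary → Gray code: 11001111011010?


Binary: 11001111011010
Gray code: G = B XOR (B >> 1)
B >> 1 = 01100111101101
11001111011010 XOR 01100111101101:
  1 XOR 0 = 1
  1 XOR 1 = 0
  0 XOR 1 = 1
  0 XOR 0 = 0
  1 XOR 0 = 1
  1 XOR 1 = 0
  1 XOR 1 = 0
  1 XOR 1 = 0
  0 XOR 1 = 1
  1 XOR 0 = 1
  1 XOR 1 = 0
  0 XOR 1 = 1
  1 XOR 0 = 1
  0 XOR 1 = 1
= 10101000110111


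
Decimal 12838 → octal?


Divide by 8 repeatedly:
12838 ÷ 8 = 1604 remainder 6
1604 ÷ 8 = 200 remainder 4
200 ÷ 8 = 25 remainder 0
25 ÷ 8 = 3 remainder 1
3 ÷ 8 = 0 remainder 3
Reading remainders bottom-up:
= 0o31046


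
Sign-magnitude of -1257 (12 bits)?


Sign bit: 1 (negative)
Magnitude: 1257 = 10011101001
= 110011101001


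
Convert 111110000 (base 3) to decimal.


Positional values (base 3):
  0 × 3^0 = 0 × 1 = 0
  0 × 3^1 = 0 × 3 = 0
  0 × 3^2 = 0 × 9 = 0
  0 × 3^3 = 0 × 27 = 0
  1 × 3^4 = 1 × 81 = 81
  1 × 3^5 = 1 × 243 = 243
  1 × 3^6 = 1 × 729 = 729
  1 × 3^7 = 1 × 2187 = 2187
  1 × 3^8 = 1 × 6561 = 6561
Sum = 0 + 0 + 0 + 0 + 81 + 243 + 729 + 2187 + 6561
= 9801


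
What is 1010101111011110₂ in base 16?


Group into 4-bit nibbles: 1010101111011110
  1010 = A
  1011 = B
  1101 = D
  1110 = E
= 0xABDE


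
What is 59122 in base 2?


Divide by 2 repeatedly:
59122 ÷ 2 = 29561 remainder 0
29561 ÷ 2 = 14780 remainder 1
14780 ÷ 2 = 7390 remainder 0
7390 ÷ 2 = 3695 remainder 0
3695 ÷ 2 = 1847 remainder 1
1847 ÷ 2 = 923 remainder 1
923 ÷ 2 = 461 remainder 1
461 ÷ 2 = 230 remainder 1
230 ÷ 2 = 115 remainder 0
115 ÷ 2 = 57 remainder 1
57 ÷ 2 = 28 remainder 1
28 ÷ 2 = 14 remainder 0
14 ÷ 2 = 7 remainder 0
7 ÷ 2 = 3 remainder 1
3 ÷ 2 = 1 remainder 1
1 ÷ 2 = 0 remainder 1
Reading remainders bottom-up:
= 1110011011110010


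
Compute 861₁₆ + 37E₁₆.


Align and add column by column (LSB to MSB, each column mod 16 with carry):
  0861
+ 037E
  ----
  col 0: 1(1) + E(14) + 0 (carry in) = 15 → F(15), carry out 0
  col 1: 6(6) + 7(7) + 0 (carry in) = 13 → D(13), carry out 0
  col 2: 8(8) + 3(3) + 0 (carry in) = 11 → B(11), carry out 0
  col 3: 0(0) + 0(0) + 0 (carry in) = 0 → 0(0), carry out 0
Reading digits MSB→LSB: 0BDF
Strip leading zeros: BDF
= 0xBDF


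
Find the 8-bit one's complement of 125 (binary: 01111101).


Original: 01111101
Invert all bits:
  bit 0: 0 → 1
  bit 1: 1 → 0
  bit 2: 1 → 0
  bit 3: 1 → 0
  bit 4: 1 → 0
  bit 5: 1 → 0
  bit 6: 0 → 1
  bit 7: 1 → 0
= 10000010


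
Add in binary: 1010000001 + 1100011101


Align and add column by column (LSB to MSB, carry propagating):
  01010000001
+ 01100011101
  -----------
  col 0: 1 + 1 + 0 (carry in) = 2 → bit 0, carry out 1
  col 1: 0 + 0 + 1 (carry in) = 1 → bit 1, carry out 0
  col 2: 0 + 1 + 0 (carry in) = 1 → bit 1, carry out 0
  col 3: 0 + 1 + 0 (carry in) = 1 → bit 1, carry out 0
  col 4: 0 + 1 + 0 (carry in) = 1 → bit 1, carry out 0
  col 5: 0 + 0 + 0 (carry in) = 0 → bit 0, carry out 0
  col 6: 0 + 0 + 0 (carry in) = 0 → bit 0, carry out 0
  col 7: 1 + 0 + 0 (carry in) = 1 → bit 1, carry out 0
  col 8: 0 + 1 + 0 (carry in) = 1 → bit 1, carry out 0
  col 9: 1 + 1 + 0 (carry in) = 2 → bit 0, carry out 1
  col 10: 0 + 0 + 1 (carry in) = 1 → bit 1, carry out 0
Reading bits MSB→LSB: 10110011110
Strip leading zeros: 10110011110
= 10110011110


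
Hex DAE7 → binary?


Each hex digit → 4 binary bits:
  D = 1101
  A = 1010
  E = 1110
  7 = 0111
Concatenate: 1101 1010 1110 0111
= 1101101011100111


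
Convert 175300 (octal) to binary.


Each octal digit → 3 binary bits:
  1 = 001
  7 = 111
  5 = 101
  3 = 011
  0 = 000
  0 = 000
Concatenate: 001 111 101 011 000 000
= 001111101011000000


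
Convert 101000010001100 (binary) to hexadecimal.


Group into 4-bit nibbles: 0101000010001100
  0101 = 5
  0000 = 0
  1000 = 8
  1100 = C
= 0x508C


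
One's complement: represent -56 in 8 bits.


Original: 00111000
Invert all bits:
  bit 0: 0 → 1
  bit 1: 0 → 1
  bit 2: 1 → 0
  bit 3: 1 → 0
  bit 4: 1 → 0
  bit 5: 0 → 1
  bit 6: 0 → 1
  bit 7: 0 → 1
= 11000111


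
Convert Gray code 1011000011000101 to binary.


Gray code: 1011000011000101
MSB stays the same: 1
Each subsequent bit = prev_binary XOR current_gray:
  B[1] = 1 XOR 0 = 1
  B[2] = 1 XOR 1 = 0
  B[3] = 0 XOR 1 = 1
  B[4] = 1 XOR 0 = 1
  B[5] = 1 XOR 0 = 1
  B[6] = 1 XOR 0 = 1
  B[7] = 1 XOR 0 = 1
  B[8] = 1 XOR 1 = 0
  B[9] = 0 XOR 1 = 1
  B[10] = 1 XOR 0 = 1
  B[11] = 1 XOR 0 = 1
  B[12] = 1 XOR 0 = 1
  B[13] = 1 XOR 1 = 0
  B[14] = 0 XOR 0 = 0
  B[15] = 0 XOR 1 = 1
= 1101111101111001 (57209 decimal)


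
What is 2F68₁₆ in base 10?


Positional values:
Position 0: 8 × 16^0 = 8 × 1 = 8
Position 1: 6 × 16^1 = 6 × 16 = 96
Position 2: F × 16^2 = 15 × 256 = 3840
Position 3: 2 × 16^3 = 2 × 4096 = 8192
Sum = 8 + 96 + 3840 + 8192
= 12136


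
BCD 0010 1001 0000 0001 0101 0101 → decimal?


Each 4-bit group → digit:
  0010 → 2
  1001 → 9
  0000 → 0
  0001 → 1
  0101 → 5
  0101 → 5
= 290155


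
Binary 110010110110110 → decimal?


Positional values:
Bit 1: 1 × 2^1 = 2
Bit 2: 1 × 2^2 = 4
Bit 4: 1 × 2^4 = 16
Bit 5: 1 × 2^5 = 32
Bit 7: 1 × 2^7 = 128
Bit 8: 1 × 2^8 = 256
Bit 10: 1 × 2^10 = 1024
Bit 13: 1 × 2^13 = 8192
Bit 14: 1 × 2^14 = 16384
Sum = 2 + 4 + 16 + 32 + 128 + 256 + 1024 + 8192 + 16384
= 26038


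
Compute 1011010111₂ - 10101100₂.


Align and subtract column by column (LSB to MSB, borrowing when needed):
  1011010111
- 0010101100
  ----------
  col 0: (1 - 0 borrow-in) - 0 → 1 - 0 = 1, borrow out 0
  col 1: (1 - 0 borrow-in) - 0 → 1 - 0 = 1, borrow out 0
  col 2: (1 - 0 borrow-in) - 1 → 1 - 1 = 0, borrow out 0
  col 3: (0 - 0 borrow-in) - 1 → borrow from next column: (0+2) - 1 = 1, borrow out 1
  col 4: (1 - 1 borrow-in) - 0 → 0 - 0 = 0, borrow out 0
  col 5: (0 - 0 borrow-in) - 1 → borrow from next column: (0+2) - 1 = 1, borrow out 1
  col 6: (1 - 1 borrow-in) - 0 → 0 - 0 = 0, borrow out 0
  col 7: (1 - 0 borrow-in) - 1 → 1 - 1 = 0, borrow out 0
  col 8: (0 - 0 borrow-in) - 0 → 0 - 0 = 0, borrow out 0
  col 9: (1 - 0 borrow-in) - 0 → 1 - 0 = 1, borrow out 0
Reading bits MSB→LSB: 1000101011
Strip leading zeros: 1000101011
= 1000101011


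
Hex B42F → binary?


Each hex digit → 4 binary bits:
  B = 1011
  4 = 0100
  2 = 0010
  F = 1111
Concatenate: 1011 0100 0010 1111
= 1011010000101111


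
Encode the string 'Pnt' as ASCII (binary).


String: 'Pnt'  (3 characters)
Per-character ASCII lookup:
  'P': uppercase starts at 65: 'P' = 65 + 15 = 80 → 1010000
  'n': lowercase starts at 97: 'n' = 97 + 13 = 110 → 1101110
  't': lowercase starts at 97: 't' = 97 + 19 = 116 → 1110100
= 1010000 1101110 1110100


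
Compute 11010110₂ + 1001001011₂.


Align and add column by column (LSB to MSB, carry propagating):
  00011010110
+ 01001001011
  -----------
  col 0: 0 + 1 + 0 (carry in) = 1 → bit 1, carry out 0
  col 1: 1 + 1 + 0 (carry in) = 2 → bit 0, carry out 1
  col 2: 1 + 0 + 1 (carry in) = 2 → bit 0, carry out 1
  col 3: 0 + 1 + 1 (carry in) = 2 → bit 0, carry out 1
  col 4: 1 + 0 + 1 (carry in) = 2 → bit 0, carry out 1
  col 5: 0 + 0 + 1 (carry in) = 1 → bit 1, carry out 0
  col 6: 1 + 1 + 0 (carry in) = 2 → bit 0, carry out 1
  col 7: 1 + 0 + 1 (carry in) = 2 → bit 0, carry out 1
  col 8: 0 + 0 + 1 (carry in) = 1 → bit 1, carry out 0
  col 9: 0 + 1 + 0 (carry in) = 1 → bit 1, carry out 0
  col 10: 0 + 0 + 0 (carry in) = 0 → bit 0, carry out 0
Reading bits MSB→LSB: 01100100001
Strip leading zeros: 1100100001
= 1100100001


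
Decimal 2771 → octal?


Divide by 8 repeatedly:
2771 ÷ 8 = 346 remainder 3
346 ÷ 8 = 43 remainder 2
43 ÷ 8 = 5 remainder 3
5 ÷ 8 = 0 remainder 5
Reading remainders bottom-up:
= 0o5323


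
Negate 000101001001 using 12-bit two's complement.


Original: 000101001001
Step 1 - Invert all bits: 111010110110
Step 2 - Add 1: 111010110110 + 1
= 111010110111 (represents -329)


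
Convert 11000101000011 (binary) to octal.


Group into 3-bit groups: 011000101000011
  011 = 3
  000 = 0
  101 = 5
  000 = 0
  011 = 3
= 0o30503


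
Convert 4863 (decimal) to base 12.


Divide by 12 repeatedly:
4863 ÷ 12 = 405 remainder 3
405 ÷ 12 = 33 remainder 9
33 ÷ 12 = 2 remainder 9
2 ÷ 12 = 0 remainder 2
Reading remainders bottom-up:
= 2993


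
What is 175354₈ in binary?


Each octal digit → 3 binary bits:
  1 = 001
  7 = 111
  5 = 101
  3 = 011
  5 = 101
  4 = 100
Concatenate: 001 111 101 011 101 100
= 001111101011101100


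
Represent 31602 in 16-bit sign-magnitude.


Sign bit: 0 (positive)
Magnitude: 31602 = 111101101110010
= 0111101101110010


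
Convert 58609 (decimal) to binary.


Divide by 2 repeatedly:
58609 ÷ 2 = 29304 remainder 1
29304 ÷ 2 = 14652 remainder 0
14652 ÷ 2 = 7326 remainder 0
7326 ÷ 2 = 3663 remainder 0
3663 ÷ 2 = 1831 remainder 1
1831 ÷ 2 = 915 remainder 1
915 ÷ 2 = 457 remainder 1
457 ÷ 2 = 228 remainder 1
228 ÷ 2 = 114 remainder 0
114 ÷ 2 = 57 remainder 0
57 ÷ 2 = 28 remainder 1
28 ÷ 2 = 14 remainder 0
14 ÷ 2 = 7 remainder 0
7 ÷ 2 = 3 remainder 1
3 ÷ 2 = 1 remainder 1
1 ÷ 2 = 0 remainder 1
Reading remainders bottom-up:
= 1110010011110001


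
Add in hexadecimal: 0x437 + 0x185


Align and add column by column (LSB to MSB, each column mod 16 with carry):
  0437
+ 0185
  ----
  col 0: 7(7) + 5(5) + 0 (carry in) = 12 → C(12), carry out 0
  col 1: 3(3) + 8(8) + 0 (carry in) = 11 → B(11), carry out 0
  col 2: 4(4) + 1(1) + 0 (carry in) = 5 → 5(5), carry out 0
  col 3: 0(0) + 0(0) + 0 (carry in) = 0 → 0(0), carry out 0
Reading digits MSB→LSB: 05BC
Strip leading zeros: 5BC
= 0x5BC


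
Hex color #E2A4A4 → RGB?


Hex: #E2A4A4
R = E2₁₆ = 226
G = A4₁₆ = 164
B = A4₁₆ = 164
= RGB(226, 164, 164)


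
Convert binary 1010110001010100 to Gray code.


Binary: 1010110001010100
Gray code: G = B XOR (B >> 1)
B >> 1 = 0101011000101010
1010110001010100 XOR 0101011000101010:
  1 XOR 0 = 1
  0 XOR 1 = 1
  1 XOR 0 = 1
  0 XOR 1 = 1
  1 XOR 0 = 1
  1 XOR 1 = 0
  0 XOR 1 = 1
  0 XOR 0 = 0
  0 XOR 0 = 0
  1 XOR 0 = 1
  0 XOR 1 = 1
  1 XOR 0 = 1
  0 XOR 1 = 1
  1 XOR 0 = 1
  0 XOR 1 = 1
  0 XOR 0 = 0
= 1111101001111110


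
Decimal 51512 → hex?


Divide by 16 repeatedly:
51512 ÷ 16 = 3219 remainder 8 (8)
3219 ÷ 16 = 201 remainder 3 (3)
201 ÷ 16 = 12 remainder 9 (9)
12 ÷ 16 = 0 remainder 12 (C)
Reading remainders bottom-up:
= 0xC938


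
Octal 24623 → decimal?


Positional values:
Position 0: 3 × 8^0 = 3
Position 1: 2 × 8^1 = 16
Position 2: 6 × 8^2 = 384
Position 3: 4 × 8^3 = 2048
Position 4: 2 × 8^4 = 8192
Sum = 3 + 16 + 384 + 2048 + 8192
= 10643


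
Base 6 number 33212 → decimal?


Positional values (base 6):
  2 × 6^0 = 2 × 1 = 2
  1 × 6^1 = 1 × 6 = 6
  2 × 6^2 = 2 × 36 = 72
  3 × 6^3 = 3 × 216 = 648
  3 × 6^4 = 3 × 1296 = 3888
Sum = 2 + 6 + 72 + 648 + 3888
= 4616


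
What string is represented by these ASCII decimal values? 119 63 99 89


Codes (decimal): 119 63 99 89
Per-code ASCII lookup:
  119  (range 97-122: lowercase, 119 - 97 = 22) → 'w'
  63  (special character) → '?'
  99  (range 97-122: lowercase, 99 - 97 = 2) → 'c'
  89  (range 65-90: uppercase, 89 - 65 = 24) → 'Y'
= 'w?cY'


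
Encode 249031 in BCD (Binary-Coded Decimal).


Each digit → 4-bit binary:
  2 → 0010
  4 → 0100
  9 → 1001
  0 → 0000
  3 → 0011
  1 → 0001
= 0010 0100 1001 0000 0011 0001


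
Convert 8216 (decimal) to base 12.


Divide by 12 repeatedly:
8216 ÷ 12 = 684 remainder 8
684 ÷ 12 = 57 remainder 0
57 ÷ 12 = 4 remainder 9
4 ÷ 12 = 0 remainder 4
Reading remainders bottom-up:
= 4908


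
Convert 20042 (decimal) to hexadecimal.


Divide by 16 repeatedly:
20042 ÷ 16 = 1252 remainder 10 (A)
1252 ÷ 16 = 78 remainder 4 (4)
78 ÷ 16 = 4 remainder 14 (E)
4 ÷ 16 = 0 remainder 4 (4)
Reading remainders bottom-up:
= 0x4E4A


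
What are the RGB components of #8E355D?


Hex: #8E355D
R = 8E₁₆ = 142
G = 35₁₆ = 53
B = 5D₁₆ = 93
= RGB(142, 53, 93)


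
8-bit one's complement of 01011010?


Original: 01011010
Invert all bits:
  bit 0: 0 → 1
  bit 1: 1 → 0
  bit 2: 0 → 1
  bit 3: 1 → 0
  bit 4: 1 → 0
  bit 5: 0 → 1
  bit 6: 1 → 0
  bit 7: 0 → 1
= 10100101


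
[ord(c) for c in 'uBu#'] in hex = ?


String: 'uBu#'  (4 characters)
Per-character ASCII lookup:
  'u': lowercase starts at 97: 'u' = 97 + 20 = 117 → 0x75
  'B': uppercase starts at 65: 'B' = 65 + 1 = 66 → 0x42
  'u': lowercase starts at 97: 'u' = 97 + 20 = 117 → 0x75
  '#': special character: '#' = 35 → 0x23
= 0x75 0x42 0x75 0x23


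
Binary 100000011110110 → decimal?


Positional values:
Bit 1: 1 × 2^1 = 2
Bit 2: 1 × 2^2 = 4
Bit 4: 1 × 2^4 = 16
Bit 5: 1 × 2^5 = 32
Bit 6: 1 × 2^6 = 64
Bit 7: 1 × 2^7 = 128
Bit 14: 1 × 2^14 = 16384
Sum = 2 + 4 + 16 + 32 + 64 + 128 + 16384
= 16630


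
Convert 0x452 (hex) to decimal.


Positional values:
Position 0: 2 × 16^0 = 2 × 1 = 2
Position 1: 5 × 16^1 = 5 × 16 = 80
Position 2: 4 × 16^2 = 4 × 256 = 1024
Sum = 2 + 80 + 1024
= 1106


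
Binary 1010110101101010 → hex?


Group into 4-bit nibbles: 1010110101101010
  1010 = A
  1101 = D
  0110 = 6
  1010 = A
= 0xAD6A


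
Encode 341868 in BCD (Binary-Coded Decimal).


Each digit → 4-bit binary:
  3 → 0011
  4 → 0100
  1 → 0001
  8 → 1000
  6 → 0110
  8 → 1000
= 0011 0100 0001 1000 0110 1000


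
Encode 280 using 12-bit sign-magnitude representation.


Sign bit: 0 (positive)
Magnitude: 280 = 00100011000
= 000100011000


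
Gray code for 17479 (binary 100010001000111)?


Binary: 100010001000111
Gray code: G = B XOR (B >> 1)
B >> 1 = 010001000100011
100010001000111 XOR 010001000100011:
  1 XOR 0 = 1
  0 XOR 1 = 1
  0 XOR 0 = 0
  0 XOR 0 = 0
  1 XOR 0 = 1
  0 XOR 1 = 1
  0 XOR 0 = 0
  0 XOR 0 = 0
  1 XOR 0 = 1
  0 XOR 1 = 1
  0 XOR 0 = 0
  0 XOR 0 = 0
  1 XOR 0 = 1
  1 XOR 1 = 0
  1 XOR 1 = 0
= 110011001100100


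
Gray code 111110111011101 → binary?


Gray code: 111110111011101
MSB stays the same: 1
Each subsequent bit = prev_binary XOR current_gray:
  B[1] = 1 XOR 1 = 0
  B[2] = 0 XOR 1 = 1
  B[3] = 1 XOR 1 = 0
  B[4] = 0 XOR 1 = 1
  B[5] = 1 XOR 0 = 1
  B[6] = 1 XOR 1 = 0
  B[7] = 0 XOR 1 = 1
  B[8] = 1 XOR 1 = 0
  B[9] = 0 XOR 0 = 0
  B[10] = 0 XOR 1 = 1
  B[11] = 1 XOR 1 = 0
  B[12] = 0 XOR 1 = 1
  B[13] = 1 XOR 0 = 1
  B[14] = 1 XOR 1 = 0
= 101011010010110 (22166 decimal)


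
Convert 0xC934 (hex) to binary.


Each hex digit → 4 binary bits:
  C = 1100
  9 = 1001
  3 = 0011
  4 = 0100
Concatenate: 1100 1001 0011 0100
= 1100100100110100


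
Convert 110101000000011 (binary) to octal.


Group into 3-bit groups: 110101000000011
  110 = 6
  101 = 5
  000 = 0
  000 = 0
  011 = 3
= 0o65003


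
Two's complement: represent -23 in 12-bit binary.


Original: 000000010111
Step 1 - Invert all bits: 111111101000
Step 2 - Add 1: 111111101000 + 1
= 111111101001 (represents -23)


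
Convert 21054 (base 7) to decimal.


Positional values (base 7):
  4 × 7^0 = 4 × 1 = 4
  5 × 7^1 = 5 × 7 = 35
  0 × 7^2 = 0 × 49 = 0
  1 × 7^3 = 1 × 343 = 343
  2 × 7^4 = 2 × 2401 = 4802
Sum = 4 + 35 + 0 + 343 + 4802
= 5184


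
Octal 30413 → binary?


Each octal digit → 3 binary bits:
  3 = 011
  0 = 000
  4 = 100
  1 = 001
  3 = 011
Concatenate: 011 000 100 001 011
= 011000100001011


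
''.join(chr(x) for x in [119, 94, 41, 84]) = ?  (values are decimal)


Codes (decimal): 119 94 41 84
Per-code ASCII lookup:
  119  (range 97-122: lowercase, 119 - 97 = 22) → 'w'
  94  (special character) → '^'
  41  (special character) → ')'
  84  (range 65-90: uppercase, 84 - 65 = 19) → 'T'
= 'w^)T'


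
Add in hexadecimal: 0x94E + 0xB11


Align and add column by column (LSB to MSB, each column mod 16 with carry):
  094E
+ 0B11
  ----
  col 0: E(14) + 1(1) + 0 (carry in) = 15 → F(15), carry out 0
  col 1: 4(4) + 1(1) + 0 (carry in) = 5 → 5(5), carry out 0
  col 2: 9(9) + B(11) + 0 (carry in) = 20 → 4(4), carry out 1
  col 3: 0(0) + 0(0) + 1 (carry in) = 1 → 1(1), carry out 0
Reading digits MSB→LSB: 145F
Strip leading zeros: 145F
= 0x145F


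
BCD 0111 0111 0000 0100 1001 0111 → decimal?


Each 4-bit group → digit:
  0111 → 7
  0111 → 7
  0000 → 0
  0100 → 4
  1001 → 9
  0111 → 7
= 770497


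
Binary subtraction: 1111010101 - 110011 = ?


Align and subtract column by column (LSB to MSB, borrowing when needed):
  1111010101
- 0000110011
  ----------
  col 0: (1 - 0 borrow-in) - 1 → 1 - 1 = 0, borrow out 0
  col 1: (0 - 0 borrow-in) - 1 → borrow from next column: (0+2) - 1 = 1, borrow out 1
  col 2: (1 - 1 borrow-in) - 0 → 0 - 0 = 0, borrow out 0
  col 3: (0 - 0 borrow-in) - 0 → 0 - 0 = 0, borrow out 0
  col 4: (1 - 0 borrow-in) - 1 → 1 - 1 = 0, borrow out 0
  col 5: (0 - 0 borrow-in) - 1 → borrow from next column: (0+2) - 1 = 1, borrow out 1
  col 6: (1 - 1 borrow-in) - 0 → 0 - 0 = 0, borrow out 0
  col 7: (1 - 0 borrow-in) - 0 → 1 - 0 = 1, borrow out 0
  col 8: (1 - 0 borrow-in) - 0 → 1 - 0 = 1, borrow out 0
  col 9: (1 - 0 borrow-in) - 0 → 1 - 0 = 1, borrow out 0
Reading bits MSB→LSB: 1110100010
Strip leading zeros: 1110100010
= 1110100010


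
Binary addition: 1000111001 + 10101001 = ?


Align and add column by column (LSB to MSB, carry propagating):
  01000111001
+ 00010101001
  -----------
  col 0: 1 + 1 + 0 (carry in) = 2 → bit 0, carry out 1
  col 1: 0 + 0 + 1 (carry in) = 1 → bit 1, carry out 0
  col 2: 0 + 0 + 0 (carry in) = 0 → bit 0, carry out 0
  col 3: 1 + 1 + 0 (carry in) = 2 → bit 0, carry out 1
  col 4: 1 + 0 + 1 (carry in) = 2 → bit 0, carry out 1
  col 5: 1 + 1 + 1 (carry in) = 3 → bit 1, carry out 1
  col 6: 0 + 0 + 1 (carry in) = 1 → bit 1, carry out 0
  col 7: 0 + 1 + 0 (carry in) = 1 → bit 1, carry out 0
  col 8: 0 + 0 + 0 (carry in) = 0 → bit 0, carry out 0
  col 9: 1 + 0 + 0 (carry in) = 1 → bit 1, carry out 0
  col 10: 0 + 0 + 0 (carry in) = 0 → bit 0, carry out 0
Reading bits MSB→LSB: 01011100010
Strip leading zeros: 1011100010
= 1011100010


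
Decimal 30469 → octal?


Divide by 8 repeatedly:
30469 ÷ 8 = 3808 remainder 5
3808 ÷ 8 = 476 remainder 0
476 ÷ 8 = 59 remainder 4
59 ÷ 8 = 7 remainder 3
7 ÷ 8 = 0 remainder 7
Reading remainders bottom-up:
= 0o73405


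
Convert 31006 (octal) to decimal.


Positional values:
Position 0: 6 × 8^0 = 6
Position 1: 0 × 8^1 = 0
Position 2: 0 × 8^2 = 0
Position 3: 1 × 8^3 = 512
Position 4: 3 × 8^4 = 12288
Sum = 6 + 0 + 0 + 512 + 12288
= 12806


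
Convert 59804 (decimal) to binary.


Divide by 2 repeatedly:
59804 ÷ 2 = 29902 remainder 0
29902 ÷ 2 = 14951 remainder 0
14951 ÷ 2 = 7475 remainder 1
7475 ÷ 2 = 3737 remainder 1
3737 ÷ 2 = 1868 remainder 1
1868 ÷ 2 = 934 remainder 0
934 ÷ 2 = 467 remainder 0
467 ÷ 2 = 233 remainder 1
233 ÷ 2 = 116 remainder 1
116 ÷ 2 = 58 remainder 0
58 ÷ 2 = 29 remainder 0
29 ÷ 2 = 14 remainder 1
14 ÷ 2 = 7 remainder 0
7 ÷ 2 = 3 remainder 1
3 ÷ 2 = 1 remainder 1
1 ÷ 2 = 0 remainder 1
Reading remainders bottom-up:
= 1110100110011100


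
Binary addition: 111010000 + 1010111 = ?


Align and add column by column (LSB to MSB, carry propagating):
  0111010000
+ 0001010111
  ----------
  col 0: 0 + 1 + 0 (carry in) = 1 → bit 1, carry out 0
  col 1: 0 + 1 + 0 (carry in) = 1 → bit 1, carry out 0
  col 2: 0 + 1 + 0 (carry in) = 1 → bit 1, carry out 0
  col 3: 0 + 0 + 0 (carry in) = 0 → bit 0, carry out 0
  col 4: 1 + 1 + 0 (carry in) = 2 → bit 0, carry out 1
  col 5: 0 + 0 + 1 (carry in) = 1 → bit 1, carry out 0
  col 6: 1 + 1 + 0 (carry in) = 2 → bit 0, carry out 1
  col 7: 1 + 0 + 1 (carry in) = 2 → bit 0, carry out 1
  col 8: 1 + 0 + 1 (carry in) = 2 → bit 0, carry out 1
  col 9: 0 + 0 + 1 (carry in) = 1 → bit 1, carry out 0
Reading bits MSB→LSB: 1000100111
Strip leading zeros: 1000100111
= 1000100111


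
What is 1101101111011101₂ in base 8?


Group into 3-bit groups: 001101101111011101
  001 = 1
  101 = 5
  101 = 5
  111 = 7
  011 = 3
  101 = 5
= 0o155735


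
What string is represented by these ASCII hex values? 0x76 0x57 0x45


Codes (hex): 0x76 0x57 0x45
Per-code ASCII lookup:
  0x76 = 118  (range 97-122: lowercase, 118 - 97 = 21) → 'v'
  0x57 = 87  (range 65-90: uppercase, 87 - 65 = 22) → 'W'
  0x45 = 69  (range 65-90: uppercase, 69 - 65 = 4) → 'E'
= 'vWE'


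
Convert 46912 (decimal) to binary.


Divide by 2 repeatedly:
46912 ÷ 2 = 23456 remainder 0
23456 ÷ 2 = 11728 remainder 0
11728 ÷ 2 = 5864 remainder 0
5864 ÷ 2 = 2932 remainder 0
2932 ÷ 2 = 1466 remainder 0
1466 ÷ 2 = 733 remainder 0
733 ÷ 2 = 366 remainder 1
366 ÷ 2 = 183 remainder 0
183 ÷ 2 = 91 remainder 1
91 ÷ 2 = 45 remainder 1
45 ÷ 2 = 22 remainder 1
22 ÷ 2 = 11 remainder 0
11 ÷ 2 = 5 remainder 1
5 ÷ 2 = 2 remainder 1
2 ÷ 2 = 1 remainder 0
1 ÷ 2 = 0 remainder 1
Reading remainders bottom-up:
= 1011011101000000


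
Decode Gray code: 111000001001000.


Gray code: 111000001001000
MSB stays the same: 1
Each subsequent bit = prev_binary XOR current_gray:
  B[1] = 1 XOR 1 = 0
  B[2] = 0 XOR 1 = 1
  B[3] = 1 XOR 0 = 1
  B[4] = 1 XOR 0 = 1
  B[5] = 1 XOR 0 = 1
  B[6] = 1 XOR 0 = 1
  B[7] = 1 XOR 0 = 1
  B[8] = 1 XOR 1 = 0
  B[9] = 0 XOR 0 = 0
  B[10] = 0 XOR 0 = 0
  B[11] = 0 XOR 1 = 1
  B[12] = 1 XOR 0 = 1
  B[13] = 1 XOR 0 = 1
  B[14] = 1 XOR 0 = 1
= 101111110001111 (24463 decimal)


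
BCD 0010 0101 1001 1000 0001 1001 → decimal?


Each 4-bit group → digit:
  0010 → 2
  0101 → 5
  1001 → 9
  1000 → 8
  0001 → 1
  1001 → 9
= 259819


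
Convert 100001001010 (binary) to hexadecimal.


Group into 4-bit nibbles: 100001001010
  1000 = 8
  0100 = 4
  1010 = A
= 0x84A


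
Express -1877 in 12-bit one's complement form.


Original: 011101010101
Invert all bits:
  bit 0: 0 → 1
  bit 1: 1 → 0
  bit 2: 1 → 0
  bit 3: 1 → 0
  bit 4: 0 → 1
  bit 5: 1 → 0
  bit 6: 0 → 1
  bit 7: 1 → 0
  bit 8: 0 → 1
  bit 9: 1 → 0
  bit 10: 0 → 1
  bit 11: 1 → 0
= 100010101010


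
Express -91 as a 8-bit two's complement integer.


Original: 01011011
Step 1 - Invert all bits: 10100100
Step 2 - Add 1: 10100100 + 1
= 10100101 (represents -91)


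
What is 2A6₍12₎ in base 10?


Positional values (base 12):
  6 × 12^0 = 6 × 1 = 6
  A × 12^1 = 10 × 12 = 120
  2 × 12^2 = 2 × 144 = 288
Sum = 6 + 120 + 288
= 414


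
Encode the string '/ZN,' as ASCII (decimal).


String: '/ZN,'  (4 characters)
Per-character ASCII lookup:
  '/': special character: '/' = 47
  'Z': uppercase starts at 65: 'Z' = 65 + 25 = 90
  'N': uppercase starts at 65: 'N' = 65 + 13 = 78
  ',': special character: ',' = 44
= 47 90 78 44


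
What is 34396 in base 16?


Divide by 16 repeatedly:
34396 ÷ 16 = 2149 remainder 12 (C)
2149 ÷ 16 = 134 remainder 5 (5)
134 ÷ 16 = 8 remainder 6 (6)
8 ÷ 16 = 0 remainder 8 (8)
Reading remainders bottom-up:
= 0x865C


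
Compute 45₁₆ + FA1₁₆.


Align and add column by column (LSB to MSB, each column mod 16 with carry):
  0045
+ 0FA1
  ----
  col 0: 5(5) + 1(1) + 0 (carry in) = 6 → 6(6), carry out 0
  col 1: 4(4) + A(10) + 0 (carry in) = 14 → E(14), carry out 0
  col 2: 0(0) + F(15) + 0 (carry in) = 15 → F(15), carry out 0
  col 3: 0(0) + 0(0) + 0 (carry in) = 0 → 0(0), carry out 0
Reading digits MSB→LSB: 0FE6
Strip leading zeros: FE6
= 0xFE6


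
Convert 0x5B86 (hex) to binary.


Each hex digit → 4 binary bits:
  5 = 0101
  B = 1011
  8 = 1000
  6 = 0110
Concatenate: 0101 1011 1000 0110
= 0101101110000110


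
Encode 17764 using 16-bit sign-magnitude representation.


Sign bit: 0 (positive)
Magnitude: 17764 = 100010101100100
= 0100010101100100


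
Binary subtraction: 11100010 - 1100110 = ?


Align and subtract column by column (LSB to MSB, borrowing when needed):
  11100010
- 01100110
  --------
  col 0: (0 - 0 borrow-in) - 0 → 0 - 0 = 0, borrow out 0
  col 1: (1 - 0 borrow-in) - 1 → 1 - 1 = 0, borrow out 0
  col 2: (0 - 0 borrow-in) - 1 → borrow from next column: (0+2) - 1 = 1, borrow out 1
  col 3: (0 - 1 borrow-in) - 0 → borrow from next column: (-1+2) - 0 = 1, borrow out 1
  col 4: (0 - 1 borrow-in) - 0 → borrow from next column: (-1+2) - 0 = 1, borrow out 1
  col 5: (1 - 1 borrow-in) - 1 → borrow from next column: (0+2) - 1 = 1, borrow out 1
  col 6: (1 - 1 borrow-in) - 1 → borrow from next column: (0+2) - 1 = 1, borrow out 1
  col 7: (1 - 1 borrow-in) - 0 → 0 - 0 = 0, borrow out 0
Reading bits MSB→LSB: 01111100
Strip leading zeros: 1111100
= 1111100


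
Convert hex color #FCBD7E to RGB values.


Hex: #FCBD7E
R = FC₁₆ = 252
G = BD₁₆ = 189
B = 7E₁₆ = 126
= RGB(252, 189, 126)


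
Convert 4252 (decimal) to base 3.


Divide by 3 repeatedly:
4252 ÷ 3 = 1417 remainder 1
1417 ÷ 3 = 472 remainder 1
472 ÷ 3 = 157 remainder 1
157 ÷ 3 = 52 remainder 1
52 ÷ 3 = 17 remainder 1
17 ÷ 3 = 5 remainder 2
5 ÷ 3 = 1 remainder 2
1 ÷ 3 = 0 remainder 1
Reading remainders bottom-up:
= 12211111


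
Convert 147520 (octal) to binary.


Each octal digit → 3 binary bits:
  1 = 001
  4 = 100
  7 = 111
  5 = 101
  2 = 010
  0 = 000
Concatenate: 001 100 111 101 010 000
= 001100111101010000


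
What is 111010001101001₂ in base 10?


Positional values:
Bit 0: 1 × 2^0 = 1
Bit 3: 1 × 2^3 = 8
Bit 5: 1 × 2^5 = 32
Bit 6: 1 × 2^6 = 64
Bit 10: 1 × 2^10 = 1024
Bit 12: 1 × 2^12 = 4096
Bit 13: 1 × 2^13 = 8192
Bit 14: 1 × 2^14 = 16384
Sum = 1 + 8 + 32 + 64 + 1024 + 4096 + 8192 + 16384
= 29801


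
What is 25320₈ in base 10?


Positional values:
Position 0: 0 × 8^0 = 0
Position 1: 2 × 8^1 = 16
Position 2: 3 × 8^2 = 192
Position 3: 5 × 8^3 = 2560
Position 4: 2 × 8^4 = 8192
Sum = 0 + 16 + 192 + 2560 + 8192
= 10960


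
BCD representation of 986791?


Each digit → 4-bit binary:
  9 → 1001
  8 → 1000
  6 → 0110
  7 → 0111
  9 → 1001
  1 → 0001
= 1001 1000 0110 0111 1001 0001


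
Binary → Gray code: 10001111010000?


Binary: 10001111010000
Gray code: G = B XOR (B >> 1)
B >> 1 = 01000111101000
10001111010000 XOR 01000111101000:
  1 XOR 0 = 1
  0 XOR 1 = 1
  0 XOR 0 = 0
  0 XOR 0 = 0
  1 XOR 0 = 1
  1 XOR 1 = 0
  1 XOR 1 = 0
  1 XOR 1 = 0
  0 XOR 1 = 1
  1 XOR 0 = 1
  0 XOR 1 = 1
  0 XOR 0 = 0
  0 XOR 0 = 0
  0 XOR 0 = 0
= 11001000111000


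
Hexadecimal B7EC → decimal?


Positional values:
Position 0: C × 16^0 = 12 × 1 = 12
Position 1: E × 16^1 = 14 × 16 = 224
Position 2: 7 × 16^2 = 7 × 256 = 1792
Position 3: B × 16^3 = 11 × 4096 = 45056
Sum = 12 + 224 + 1792 + 45056
= 47084


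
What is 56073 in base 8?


Divide by 8 repeatedly:
56073 ÷ 8 = 7009 remainder 1
7009 ÷ 8 = 876 remainder 1
876 ÷ 8 = 109 remainder 4
109 ÷ 8 = 13 remainder 5
13 ÷ 8 = 1 remainder 5
1 ÷ 8 = 0 remainder 1
Reading remainders bottom-up:
= 0o155411


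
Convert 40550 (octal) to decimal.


Positional values:
Position 0: 0 × 8^0 = 0
Position 1: 5 × 8^1 = 40
Position 2: 5 × 8^2 = 320
Position 3: 0 × 8^3 = 0
Position 4: 4 × 8^4 = 16384
Sum = 0 + 40 + 320 + 0 + 16384
= 16744


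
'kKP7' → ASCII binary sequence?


String: 'kKP7'  (4 characters)
Per-character ASCII lookup:
  'k': lowercase starts at 97: 'k' = 97 + 10 = 107 → 1101011
  'K': uppercase starts at 65: 'K' = 65 + 10 = 75 → 1001011
  'P': uppercase starts at 65: 'P' = 65 + 15 = 80 → 1010000
  '7': digits start at 48: '7' = 48 + 7 = 55 → 110111
= 1101011 1001011 1010000 110111


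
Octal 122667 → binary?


Each octal digit → 3 binary bits:
  1 = 001
  2 = 010
  2 = 010
  6 = 110
  6 = 110
  7 = 111
Concatenate: 001 010 010 110 110 111
= 001010010110110111


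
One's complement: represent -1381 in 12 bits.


Original: 010101100101
Invert all bits:
  bit 0: 0 → 1
  bit 1: 1 → 0
  bit 2: 0 → 1
  bit 3: 1 → 0
  bit 4: 0 → 1
  bit 5: 1 → 0
  bit 6: 1 → 0
  bit 7: 0 → 1
  bit 8: 0 → 1
  bit 9: 1 → 0
  bit 10: 0 → 1
  bit 11: 1 → 0
= 101010011010


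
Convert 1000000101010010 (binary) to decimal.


Positional values:
Bit 1: 1 × 2^1 = 2
Bit 4: 1 × 2^4 = 16
Bit 6: 1 × 2^6 = 64
Bit 8: 1 × 2^8 = 256
Bit 15: 1 × 2^15 = 32768
Sum = 2 + 16 + 64 + 256 + 32768
= 33106


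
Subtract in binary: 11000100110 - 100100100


Align and subtract column by column (LSB to MSB, borrowing when needed):
  11000100110
- 00100100100
  -----------
  col 0: (0 - 0 borrow-in) - 0 → 0 - 0 = 0, borrow out 0
  col 1: (1 - 0 borrow-in) - 0 → 1 - 0 = 1, borrow out 0
  col 2: (1 - 0 borrow-in) - 1 → 1 - 1 = 0, borrow out 0
  col 3: (0 - 0 borrow-in) - 0 → 0 - 0 = 0, borrow out 0
  col 4: (0 - 0 borrow-in) - 0 → 0 - 0 = 0, borrow out 0
  col 5: (1 - 0 borrow-in) - 1 → 1 - 1 = 0, borrow out 0
  col 6: (0 - 0 borrow-in) - 0 → 0 - 0 = 0, borrow out 0
  col 7: (0 - 0 borrow-in) - 0 → 0 - 0 = 0, borrow out 0
  col 8: (0 - 0 borrow-in) - 1 → borrow from next column: (0+2) - 1 = 1, borrow out 1
  col 9: (1 - 1 borrow-in) - 0 → 0 - 0 = 0, borrow out 0
  col 10: (1 - 0 borrow-in) - 0 → 1 - 0 = 1, borrow out 0
Reading bits MSB→LSB: 10100000010
Strip leading zeros: 10100000010
= 10100000010


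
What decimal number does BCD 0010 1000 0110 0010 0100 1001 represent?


Each 4-bit group → digit:
  0010 → 2
  1000 → 8
  0110 → 6
  0010 → 2
  0100 → 4
  1001 → 9
= 286249


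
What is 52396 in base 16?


Divide by 16 repeatedly:
52396 ÷ 16 = 3274 remainder 12 (C)
3274 ÷ 16 = 204 remainder 10 (A)
204 ÷ 16 = 12 remainder 12 (C)
12 ÷ 16 = 0 remainder 12 (C)
Reading remainders bottom-up:
= 0xCCAC


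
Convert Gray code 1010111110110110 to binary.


Gray code: 1010111110110110
MSB stays the same: 1
Each subsequent bit = prev_binary XOR current_gray:
  B[1] = 1 XOR 0 = 1
  B[2] = 1 XOR 1 = 0
  B[3] = 0 XOR 0 = 0
  B[4] = 0 XOR 1 = 1
  B[5] = 1 XOR 1 = 0
  B[6] = 0 XOR 1 = 1
  B[7] = 1 XOR 1 = 0
  B[8] = 0 XOR 1 = 1
  B[9] = 1 XOR 0 = 1
  B[10] = 1 XOR 1 = 0
  B[11] = 0 XOR 1 = 1
  B[12] = 1 XOR 0 = 1
  B[13] = 1 XOR 1 = 0
  B[14] = 0 XOR 1 = 1
  B[15] = 1 XOR 0 = 1
= 1100101011011011 (51931 decimal)


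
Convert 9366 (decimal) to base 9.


Divide by 9 repeatedly:
9366 ÷ 9 = 1040 remainder 6
1040 ÷ 9 = 115 remainder 5
115 ÷ 9 = 12 remainder 7
12 ÷ 9 = 1 remainder 3
1 ÷ 9 = 0 remainder 1
Reading remainders bottom-up:
= 13756


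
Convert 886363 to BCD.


Each digit → 4-bit binary:
  8 → 1000
  8 → 1000
  6 → 0110
  3 → 0011
  6 → 0110
  3 → 0011
= 1000 1000 0110 0011 0110 0011


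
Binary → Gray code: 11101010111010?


Binary: 11101010111010
Gray code: G = B XOR (B >> 1)
B >> 1 = 01110101011101
11101010111010 XOR 01110101011101:
  1 XOR 0 = 1
  1 XOR 1 = 0
  1 XOR 1 = 0
  0 XOR 1 = 1
  1 XOR 0 = 1
  0 XOR 1 = 1
  1 XOR 0 = 1
  0 XOR 1 = 1
  1 XOR 0 = 1
  1 XOR 1 = 0
  1 XOR 1 = 0
  0 XOR 1 = 1
  1 XOR 0 = 1
  0 XOR 1 = 1
= 10011111100111


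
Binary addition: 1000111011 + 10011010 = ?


Align and add column by column (LSB to MSB, carry propagating):
  01000111011
+ 00010011010
  -----------
  col 0: 1 + 0 + 0 (carry in) = 1 → bit 1, carry out 0
  col 1: 1 + 1 + 0 (carry in) = 2 → bit 0, carry out 1
  col 2: 0 + 0 + 1 (carry in) = 1 → bit 1, carry out 0
  col 3: 1 + 1 + 0 (carry in) = 2 → bit 0, carry out 1
  col 4: 1 + 1 + 1 (carry in) = 3 → bit 1, carry out 1
  col 5: 1 + 0 + 1 (carry in) = 2 → bit 0, carry out 1
  col 6: 0 + 0 + 1 (carry in) = 1 → bit 1, carry out 0
  col 7: 0 + 1 + 0 (carry in) = 1 → bit 1, carry out 0
  col 8: 0 + 0 + 0 (carry in) = 0 → bit 0, carry out 0
  col 9: 1 + 0 + 0 (carry in) = 1 → bit 1, carry out 0
  col 10: 0 + 0 + 0 (carry in) = 0 → bit 0, carry out 0
Reading bits MSB→LSB: 01011010101
Strip leading zeros: 1011010101
= 1011010101


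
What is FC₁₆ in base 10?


Positional values:
Position 0: C × 16^0 = 12 × 1 = 12
Position 1: F × 16^1 = 15 × 16 = 240
Sum = 12 + 240
= 252


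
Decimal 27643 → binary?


Divide by 2 repeatedly:
27643 ÷ 2 = 13821 remainder 1
13821 ÷ 2 = 6910 remainder 1
6910 ÷ 2 = 3455 remainder 0
3455 ÷ 2 = 1727 remainder 1
1727 ÷ 2 = 863 remainder 1
863 ÷ 2 = 431 remainder 1
431 ÷ 2 = 215 remainder 1
215 ÷ 2 = 107 remainder 1
107 ÷ 2 = 53 remainder 1
53 ÷ 2 = 26 remainder 1
26 ÷ 2 = 13 remainder 0
13 ÷ 2 = 6 remainder 1
6 ÷ 2 = 3 remainder 0
3 ÷ 2 = 1 remainder 1
1 ÷ 2 = 0 remainder 1
Reading remainders bottom-up:
= 110101111111011
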